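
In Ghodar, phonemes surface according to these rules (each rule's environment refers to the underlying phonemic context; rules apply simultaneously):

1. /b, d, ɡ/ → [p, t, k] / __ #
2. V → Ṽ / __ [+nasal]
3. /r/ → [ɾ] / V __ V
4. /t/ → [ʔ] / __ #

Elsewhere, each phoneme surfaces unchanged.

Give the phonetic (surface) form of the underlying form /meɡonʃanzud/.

/e/ (between /m/ and /ɡ/): rule 2 targets it, but not before a nasal consonant → unchanged [e].
/ɡ/ (between /e/ and /o/): rule 1 targets it, but not word-finally → unchanged [ɡ].
/o/ (between /ɡ/ and /n/): before a nasal consonant, so rule 2 applies → [õ].
/a/ (between /ʃ/ and /n/) occurs before a nasal consonant → [ã] by rule 2.
/u/ — between /z/ and /d/; rule 2 does not apply here → [u].
/d/ meets the environment for rule 1 (word-finally) → [t].

[meɡõnʃãnzut]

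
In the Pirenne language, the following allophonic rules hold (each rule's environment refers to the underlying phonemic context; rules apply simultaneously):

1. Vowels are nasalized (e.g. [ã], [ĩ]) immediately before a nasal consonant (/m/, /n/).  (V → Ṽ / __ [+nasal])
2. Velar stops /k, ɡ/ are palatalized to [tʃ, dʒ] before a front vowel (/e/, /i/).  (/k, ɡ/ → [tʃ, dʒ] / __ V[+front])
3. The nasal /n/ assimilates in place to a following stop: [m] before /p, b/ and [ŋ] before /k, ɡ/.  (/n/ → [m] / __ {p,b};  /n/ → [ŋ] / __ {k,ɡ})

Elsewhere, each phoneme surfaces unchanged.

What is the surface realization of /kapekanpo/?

/k/ (word-initial): rule 2 targets it, but not before a front vowel → unchanged [k].
/a/ (between /k/ and /p/) fails the environment for rule 1, so it stays [a].
/p/ stays [p].
/e/ (between /p/ and /k/) fails the environment for rule 1, so it stays [e].
/k/ — between /e/ and /a/; rule 2 does not apply here → [k].
Rule 1 applies to /a/ (between /k/ and /n/: before a nasal consonant) → [ã].
/n/ (between /a/ and /p/): before a labial or velar stop, so rule 3 applies → [m].
/p/ (between /n/ and /o/): no rule targets it → [p].
/o/ (word-final) fails the environment for rule 1, so it stays [o].

[kapekãmpo]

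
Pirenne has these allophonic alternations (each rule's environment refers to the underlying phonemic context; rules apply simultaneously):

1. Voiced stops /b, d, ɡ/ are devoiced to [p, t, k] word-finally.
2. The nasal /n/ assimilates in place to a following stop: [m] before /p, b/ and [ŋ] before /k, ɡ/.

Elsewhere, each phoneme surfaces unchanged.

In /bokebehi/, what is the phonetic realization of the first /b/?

[b]

/b/ (word-initial): rule 1 targets it, but not word-finally → unchanged [b].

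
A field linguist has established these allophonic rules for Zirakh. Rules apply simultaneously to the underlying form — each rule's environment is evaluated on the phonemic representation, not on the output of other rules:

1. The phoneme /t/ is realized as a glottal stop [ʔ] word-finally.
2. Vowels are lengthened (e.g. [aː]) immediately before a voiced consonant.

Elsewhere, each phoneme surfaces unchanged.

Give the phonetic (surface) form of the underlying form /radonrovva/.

/r/ (word-initial): no rule targets it → [r].
Rule 2 applies to /a/ (between /r/ and /d/: before a voiced consonant) → [aː].
/d/ (between /a/ and /o/): no rule targets it → [d].
/o/ — between /d/ and /n/, before a voiced consonant — surfaces as [oː] (rule 2).
/n/ stays [n].
/r/ stays [r].
/o/ — between /r/ and /v/, before a voiced consonant — surfaces as [oː] (rule 2).
/v/ stays [v].
/v/ — not in any rule's target class → [v].
/a/ (word-final) is in the target of rule 2 but the environment (before a voiced consonant) is not met → [a].

[raːdoːnroːvva]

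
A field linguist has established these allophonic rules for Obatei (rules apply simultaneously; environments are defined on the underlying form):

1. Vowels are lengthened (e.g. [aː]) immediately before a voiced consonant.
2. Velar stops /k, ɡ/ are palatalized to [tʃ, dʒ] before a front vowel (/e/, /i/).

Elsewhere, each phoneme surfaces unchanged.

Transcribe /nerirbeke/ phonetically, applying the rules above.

[neːriːrbetʃe]

/n/ — not in any rule's target class → [n].
/e/ (between /n/ and /r/) occurs before a voiced consonant → [eː] by rule 1.
/r/ — not in any rule's target class → [r].
/i/ meets the environment for rule 1 (before a voiced consonant) → [iː].
/r/ stays [r].
/b/ (between /r/ and /e/): no rule targets it → [b].
/e/ (between /b/ and /k/) fails the environment for rule 1, so it stays [e].
Rule 2 applies to /k/ (between /e/ and /e/: before a front vowel) → [tʃ].
/e/ — word-final; rule 1 does not apply here → [e].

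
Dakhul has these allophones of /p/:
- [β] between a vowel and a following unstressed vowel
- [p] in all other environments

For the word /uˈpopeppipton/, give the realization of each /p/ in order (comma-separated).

[p], [β], [p], [p], [p]

Occurrence 1 (position 2): no conditioning environment matches → elsewhere allophone [p].
Occurrence 2 (position 4): between a vowel and a following unstressed vowel → [β].
Occurrence 3 (position 6): no conditioning environment matches → elsewhere allophone [p].
Occurrence 4 (position 7): no conditioning environment matches → elsewhere allophone [p].
Occurrence 5 (position 9): no conditioning environment matches → elsewhere allophone [p].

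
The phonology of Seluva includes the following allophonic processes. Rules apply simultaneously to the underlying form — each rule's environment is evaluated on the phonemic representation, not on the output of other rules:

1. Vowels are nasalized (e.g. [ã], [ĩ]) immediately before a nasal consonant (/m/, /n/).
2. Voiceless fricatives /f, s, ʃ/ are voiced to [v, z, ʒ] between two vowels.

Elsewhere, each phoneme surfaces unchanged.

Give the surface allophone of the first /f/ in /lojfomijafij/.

[f]

/f/ (between /j/ and /o/) fails the environment for rule 2, so it stays [f].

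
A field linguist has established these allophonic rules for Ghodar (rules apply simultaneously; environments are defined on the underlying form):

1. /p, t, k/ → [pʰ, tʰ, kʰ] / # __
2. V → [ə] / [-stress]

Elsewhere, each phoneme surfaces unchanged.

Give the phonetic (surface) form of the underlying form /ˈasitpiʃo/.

[ˈasətpəʃə]

/a/ — word-initial; rule 2 does not apply here → [a].
/s/ (between /a/ and /i/) is unaffected → [s].
/i/ (between /s/ and /t/): in an unstressed syllable, so rule 2 applies → [ə].
/t/ (between /i/ and /p/) is in the target of rule 1 but the environment (word-initially) is not met → [t].
/p/ (between /t/ and /i/): rule 1 targets it, but not word-initially → unchanged [p].
/i/ (between /p/ and /ʃ/): in an unstressed syllable, so rule 2 applies → [ə].
/ʃ/ — not in any rule's target class → [ʃ].
Rule 2 applies to /o/ (word-final: in an unstressed syllable) → [ə].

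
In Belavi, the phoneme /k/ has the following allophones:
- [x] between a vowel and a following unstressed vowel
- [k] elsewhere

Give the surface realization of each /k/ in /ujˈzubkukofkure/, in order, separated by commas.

Occurrence 1 (position 6): no conditioning environment matches → elsewhere allophone [k].
Occurrence 2 (position 8): between a vowel and a following unstressed vowel → [x].
Occurrence 3 (position 11): no conditioning environment matches → elsewhere allophone [k].

[k], [x], [k]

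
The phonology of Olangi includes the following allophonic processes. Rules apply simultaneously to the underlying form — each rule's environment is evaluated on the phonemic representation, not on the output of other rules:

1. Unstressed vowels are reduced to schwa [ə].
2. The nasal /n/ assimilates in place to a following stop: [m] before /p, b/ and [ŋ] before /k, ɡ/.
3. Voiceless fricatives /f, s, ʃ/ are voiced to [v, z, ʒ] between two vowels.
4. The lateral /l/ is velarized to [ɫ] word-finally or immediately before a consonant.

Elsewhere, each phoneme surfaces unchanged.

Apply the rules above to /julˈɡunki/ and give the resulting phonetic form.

[jəɫˈɡuŋkə]

/u/ (between /j/ and /l/) occurs in an unstressed syllable → [ə] by rule 1.
/l/ (between /u/ and /ɡ/) occurs word-finally or immediately before a consonant → [ɫ] by rule 4.
/u/ (between /ɡ/ and /n/): rule 1 targets it, but not in an unstressed syllable → unchanged [u].
/n/ meets the environment for rule 2 (before a labial or velar stop) → [ŋ].
Rule 1 applies to /i/ (word-final: in an unstressed syllable) → [ə].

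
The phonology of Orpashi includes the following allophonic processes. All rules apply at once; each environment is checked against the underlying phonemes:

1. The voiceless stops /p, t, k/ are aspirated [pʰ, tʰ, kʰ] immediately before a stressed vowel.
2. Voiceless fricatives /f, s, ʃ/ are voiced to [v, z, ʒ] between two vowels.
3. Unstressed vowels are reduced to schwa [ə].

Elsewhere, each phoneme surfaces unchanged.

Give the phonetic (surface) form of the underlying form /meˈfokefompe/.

/e/ — between /m/ and /f/, in an unstressed syllable — surfaces as [ə] (rule 3).
/f/ (between /e/ and /o/) occurs between two vowels → [v] by rule 2.
/o/ (between /f/ and /k/) fails the environment for rule 3, so it stays [o].
/k/ (between /o/ and /e/): rule 1 targets it, but not immediately before a stressed vowel → unchanged [k].
Rule 3 applies to /e/ (between /k/ and /f/: in an unstressed syllable) → [ə].
/f/ meets the environment for rule 2 (between two vowels) → [v].
/o/ (between /f/ and /m/) occurs in an unstressed syllable → [ə] by rule 3.
/p/ (between /m/ and /e/) fails the environment for rule 1, so it stays [p].
Rule 3 applies to /e/ (word-final: in an unstressed syllable) → [ə].

[məˈvokəvəmpə]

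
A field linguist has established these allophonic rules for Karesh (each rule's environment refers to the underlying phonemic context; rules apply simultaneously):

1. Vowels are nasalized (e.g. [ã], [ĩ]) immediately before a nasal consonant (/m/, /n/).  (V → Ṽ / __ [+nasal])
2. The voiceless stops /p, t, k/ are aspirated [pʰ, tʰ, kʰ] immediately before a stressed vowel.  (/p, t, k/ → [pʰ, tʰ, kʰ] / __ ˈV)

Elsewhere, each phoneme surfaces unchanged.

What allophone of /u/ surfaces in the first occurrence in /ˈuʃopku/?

/u/ (word-initial) fails the environment for rule 1, so it stays [u].

[u]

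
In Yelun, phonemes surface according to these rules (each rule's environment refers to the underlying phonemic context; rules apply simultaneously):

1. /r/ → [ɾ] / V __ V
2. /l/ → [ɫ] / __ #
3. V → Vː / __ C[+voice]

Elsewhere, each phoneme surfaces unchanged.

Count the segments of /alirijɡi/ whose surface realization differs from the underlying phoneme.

Segments that undergo a rule: /a/ → [aː] (rule 3); /i/ → [iː] (rule 3); /r/ → [ɾ] (rule 1); /i/ → [iː] (rule 3).
All other segments surface unchanged.

4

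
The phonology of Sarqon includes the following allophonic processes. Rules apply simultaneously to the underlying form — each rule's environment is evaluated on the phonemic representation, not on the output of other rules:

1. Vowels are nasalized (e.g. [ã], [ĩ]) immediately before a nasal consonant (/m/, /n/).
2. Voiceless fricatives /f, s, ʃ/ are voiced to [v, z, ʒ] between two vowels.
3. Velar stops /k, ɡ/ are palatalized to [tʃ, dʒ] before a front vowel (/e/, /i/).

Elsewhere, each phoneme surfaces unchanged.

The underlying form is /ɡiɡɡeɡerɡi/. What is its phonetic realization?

/ɡ/ (word-initial): before a front vowel, so rule 3 applies → [dʒ].
/i/ (between /ɡ/ and /ɡ/) fails the environment for rule 1, so it stays [i].
/ɡ/ (between /i/ and /ɡ/) fails the environment for rule 3, so it stays [ɡ].
Rule 3 applies to /ɡ/ (between /ɡ/ and /e/: before a front vowel) → [dʒ].
/e/ (between /ɡ/ and /ɡ/) is in the target of rule 1 but the environment (before a nasal consonant) is not met → [e].
/ɡ/ — between /e/ and /e/, before a front vowel — surfaces as [dʒ] (rule 3).
/e/ (between /ɡ/ and /r/) is in the target of rule 1 but the environment (before a nasal consonant) is not met → [e].
/r/ stays [r].
Rule 3 applies to /ɡ/ (between /r/ and /i/: before a front vowel) → [dʒ].
/i/ (word-final) fails the environment for rule 1, so it stays [i].

[dʒiɡdʒedʒerdʒi]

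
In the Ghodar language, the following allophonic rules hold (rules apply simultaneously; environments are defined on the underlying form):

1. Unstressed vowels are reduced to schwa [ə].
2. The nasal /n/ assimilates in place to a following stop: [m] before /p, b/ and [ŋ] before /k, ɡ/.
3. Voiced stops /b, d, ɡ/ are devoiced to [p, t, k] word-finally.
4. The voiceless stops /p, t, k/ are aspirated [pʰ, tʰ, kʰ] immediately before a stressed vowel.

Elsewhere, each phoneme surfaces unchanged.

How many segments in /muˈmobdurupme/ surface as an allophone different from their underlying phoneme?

Segments that undergo a rule: /u/ → [ə] (rule 1); /u/ → [ə] (rule 1); /u/ → [ə] (rule 1); /e/ → [ə] (rule 1).
All other segments surface unchanged.

4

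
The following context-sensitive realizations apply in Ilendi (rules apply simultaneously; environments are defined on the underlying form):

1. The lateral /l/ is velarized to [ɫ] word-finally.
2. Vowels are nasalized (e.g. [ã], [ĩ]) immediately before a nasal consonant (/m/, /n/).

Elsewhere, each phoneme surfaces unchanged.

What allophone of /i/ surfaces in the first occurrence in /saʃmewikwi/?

[i]

/i/ (between /w/ and /k/) fails the environment for rule 2, so it stays [i].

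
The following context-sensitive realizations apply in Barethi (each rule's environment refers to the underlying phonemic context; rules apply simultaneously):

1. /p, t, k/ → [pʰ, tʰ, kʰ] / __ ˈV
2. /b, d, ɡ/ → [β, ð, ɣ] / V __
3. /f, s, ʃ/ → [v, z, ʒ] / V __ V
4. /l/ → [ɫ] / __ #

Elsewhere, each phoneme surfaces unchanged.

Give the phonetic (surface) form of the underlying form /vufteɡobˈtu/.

/f/ (between /u/ and /t/) is in the target of rule 3 but the environment (between two vowels) is not met → [f].
/t/ (between /f/ and /e/) is in the target of rule 1 but the environment (immediately before a stressed vowel) is not met → [t].
/ɡ/ (between /e/ and /o/): immediately after a vowel, so rule 2 applies → [ɣ].
/b/ — between /o/ and /t/, immediately after a vowel — surfaces as [β] (rule 2).
/t/ meets the environment for rule 1 (immediately before a stressed vowel) → [tʰ].

[vufteɣoβˈtʰu]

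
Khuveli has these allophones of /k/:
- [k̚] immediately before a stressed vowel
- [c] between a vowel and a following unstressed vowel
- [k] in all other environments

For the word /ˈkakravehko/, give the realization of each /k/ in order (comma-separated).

Occurrence 1 (position 1): immediately before a stressed vowel → [k̚].
Occurrence 2 (position 3): no conditioning environment matches → elsewhere allophone [k].
Occurrence 3 (position 9): no conditioning environment matches → elsewhere allophone [k].

[k̚], [k], [k]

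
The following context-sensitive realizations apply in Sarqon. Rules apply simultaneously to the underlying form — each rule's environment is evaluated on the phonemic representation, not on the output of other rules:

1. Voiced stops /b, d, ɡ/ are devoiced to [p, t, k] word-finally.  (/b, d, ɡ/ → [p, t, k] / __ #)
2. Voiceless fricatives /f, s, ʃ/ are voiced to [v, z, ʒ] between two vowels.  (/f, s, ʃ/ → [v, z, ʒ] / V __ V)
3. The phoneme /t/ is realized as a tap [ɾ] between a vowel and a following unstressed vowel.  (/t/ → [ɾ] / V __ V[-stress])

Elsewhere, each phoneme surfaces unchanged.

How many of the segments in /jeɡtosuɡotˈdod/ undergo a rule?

2

Segments that undergo a rule: /s/ → [z] (rule 2); /d/ → [t] (rule 1).
All other segments surface unchanged.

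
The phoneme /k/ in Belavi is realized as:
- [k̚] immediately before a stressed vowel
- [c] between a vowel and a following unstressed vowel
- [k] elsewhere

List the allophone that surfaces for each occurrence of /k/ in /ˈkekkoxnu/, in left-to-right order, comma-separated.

[k̚], [k], [k]

Occurrence 1 (position 1): immediately before a stressed vowel → [k̚].
Occurrence 2 (position 3): no conditioning environment matches → elsewhere allophone [k].
Occurrence 3 (position 4): no conditioning environment matches → elsewhere allophone [k].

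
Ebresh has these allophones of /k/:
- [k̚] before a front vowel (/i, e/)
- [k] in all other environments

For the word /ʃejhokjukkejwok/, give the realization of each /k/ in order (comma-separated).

[k], [k], [k̚], [k]

Occurrence 1 (position 6): no conditioning environment matches → elsewhere allophone [k].
Occurrence 2 (position 9): no conditioning environment matches → elsewhere allophone [k].
Occurrence 3 (position 10): before a front vowel (/i, e/) → [k̚].
Occurrence 4 (position 15): no conditioning environment matches → elsewhere allophone [k].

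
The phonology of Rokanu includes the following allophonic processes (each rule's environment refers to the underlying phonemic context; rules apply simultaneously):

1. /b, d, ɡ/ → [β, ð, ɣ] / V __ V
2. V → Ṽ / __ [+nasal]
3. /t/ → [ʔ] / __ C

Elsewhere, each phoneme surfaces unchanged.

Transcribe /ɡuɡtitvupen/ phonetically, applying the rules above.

/ɡ/ (word-initial) fails the environment for rule 1, so it stays [ɡ].
/u/ (between /ɡ/ and /ɡ/) fails the environment for rule 2, so it stays [u].
/ɡ/ (between /u/ and /t/): rule 1 targets it, but not between two vowels → unchanged [ɡ].
/t/ (between /ɡ/ and /i/) fails the environment for rule 3, so it stays [t].
/i/ (between /t/ and /t/): rule 2 targets it, but not before a nasal consonant → unchanged [i].
/t/ (between /i/ and /v/): immediately before a consonant, so rule 3 applies → [ʔ].
/v/ — not in any rule's target class → [v].
/u/ (between /v/ and /p/) fails the environment for rule 2, so it stays [u].
/p/ (between /u/ and /e/): no rule targets it → [p].
/e/ (between /p/ and /n/): before a nasal consonant, so rule 2 applies → [ẽ].
/n/ stays [n].

[ɡuɡtiʔvupẽn]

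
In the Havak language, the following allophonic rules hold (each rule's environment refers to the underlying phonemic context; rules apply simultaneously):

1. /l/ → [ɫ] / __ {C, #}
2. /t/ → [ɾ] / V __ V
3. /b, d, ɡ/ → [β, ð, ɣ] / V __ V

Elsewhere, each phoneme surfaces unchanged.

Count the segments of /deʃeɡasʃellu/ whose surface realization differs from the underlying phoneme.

2

Segments that undergo a rule: /ɡ/ → [ɣ] (rule 3); /l/ → [ɫ] (rule 1).
All other segments surface unchanged.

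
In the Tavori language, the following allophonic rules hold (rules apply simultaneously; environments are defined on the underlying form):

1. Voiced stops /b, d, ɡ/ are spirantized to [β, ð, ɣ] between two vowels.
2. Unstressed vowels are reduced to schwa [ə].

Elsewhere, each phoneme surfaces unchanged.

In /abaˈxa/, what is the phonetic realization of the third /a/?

[a]

/a/ — word-final; rule 2 does not apply here → [a].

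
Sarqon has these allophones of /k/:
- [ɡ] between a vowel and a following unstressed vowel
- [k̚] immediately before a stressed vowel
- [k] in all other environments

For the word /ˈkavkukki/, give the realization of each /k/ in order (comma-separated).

[k̚], [k], [k], [k]

Occurrence 1 (position 1): immediately before a stressed vowel → [k̚].
Occurrence 2 (position 4): no conditioning environment matches → elsewhere allophone [k].
Occurrence 3 (position 6): no conditioning environment matches → elsewhere allophone [k].
Occurrence 4 (position 7): no conditioning environment matches → elsewhere allophone [k].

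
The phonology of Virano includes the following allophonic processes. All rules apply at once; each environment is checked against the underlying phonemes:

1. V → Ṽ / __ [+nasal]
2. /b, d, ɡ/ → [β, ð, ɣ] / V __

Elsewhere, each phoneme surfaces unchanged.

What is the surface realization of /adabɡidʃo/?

/a/ (word-initial) fails the environment for rule 1, so it stays [a].
/d/ — between /a/ and /a/, immediately after a vowel — surfaces as [ð] (rule 2).
/a/ (between /d/ and /b/) is in the target of rule 1 but the environment (before a nasal consonant) is not met → [a].
/b/ (between /a/ and /ɡ/) occurs immediately after a vowel → [β] by rule 2.
/ɡ/ — between /b/ and /i/; rule 2 does not apply here → [ɡ].
/i/ — between /ɡ/ and /d/; rule 1 does not apply here → [i].
/d/ (between /i/ and /ʃ/) occurs immediately after a vowel → [ð] by rule 2.
/ʃ/ stays [ʃ].
/o/ (word-final) is in the target of rule 1 but the environment (before a nasal consonant) is not met → [o].

[aðaβɡiðʃo]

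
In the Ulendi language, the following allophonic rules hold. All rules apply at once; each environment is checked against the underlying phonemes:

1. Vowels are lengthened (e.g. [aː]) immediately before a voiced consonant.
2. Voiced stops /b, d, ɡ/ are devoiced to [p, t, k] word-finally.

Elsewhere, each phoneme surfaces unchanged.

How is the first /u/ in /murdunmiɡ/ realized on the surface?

Rule 1 applies to /u/ (between /m/ and /r/: before a voiced consonant) → [uː].

[uː]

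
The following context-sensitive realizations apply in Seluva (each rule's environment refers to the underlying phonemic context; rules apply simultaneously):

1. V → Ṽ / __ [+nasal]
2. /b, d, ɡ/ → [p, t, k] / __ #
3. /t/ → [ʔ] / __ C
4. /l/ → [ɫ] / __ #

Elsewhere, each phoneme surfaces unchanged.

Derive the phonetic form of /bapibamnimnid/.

[bapibãmnĩmnit]

/b/ (word-initial): rule 2 targets it, but not word-finally → unchanged [b].
/a/ — between /b/ and /p/; rule 1 does not apply here → [a].
/p/ (between /a/ and /i/) is unaffected → [p].
/i/ (between /p/ and /b/) fails the environment for rule 1, so it stays [i].
/b/ — between /i/ and /a/; rule 2 does not apply here → [b].
/a/ — between /b/ and /m/, before a nasal consonant — surfaces as [ã] (rule 1).
/m/ (between /a/ and /n/): no rule targets it → [m].
/n/ stays [n].
/i/ — between /n/ and /m/, before a nasal consonant — surfaces as [ĩ] (rule 1).
/m/ (between /i/ and /n/) is unaffected → [m].
/n/ stays [n].
/i/ — between /n/ and /d/; rule 1 does not apply here → [i].
Rule 2 applies to /d/ (word-final: word-finally) → [t].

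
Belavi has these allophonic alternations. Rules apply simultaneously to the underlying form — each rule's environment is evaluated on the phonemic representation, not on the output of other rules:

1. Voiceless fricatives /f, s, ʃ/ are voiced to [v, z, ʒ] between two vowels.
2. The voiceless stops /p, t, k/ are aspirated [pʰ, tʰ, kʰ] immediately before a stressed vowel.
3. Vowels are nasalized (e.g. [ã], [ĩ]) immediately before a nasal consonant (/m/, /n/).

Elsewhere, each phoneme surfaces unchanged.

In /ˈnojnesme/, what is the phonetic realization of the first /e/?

/e/ (between /n/ and /s/) fails the environment for rule 3, so it stays [e].

[e]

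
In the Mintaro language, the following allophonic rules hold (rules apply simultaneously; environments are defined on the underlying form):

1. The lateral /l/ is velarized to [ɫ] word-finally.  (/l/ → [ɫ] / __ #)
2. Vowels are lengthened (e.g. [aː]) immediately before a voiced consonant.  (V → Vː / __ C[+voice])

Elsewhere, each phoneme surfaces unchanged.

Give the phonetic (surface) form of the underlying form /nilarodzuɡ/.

/n/ — not in any rule's target class → [n].
/i/ — between /n/ and /l/, before a voiced consonant — surfaces as [iː] (rule 2).
/l/ (between /i/ and /a/) is in the target of rule 1 but the environment (word-finally) is not met → [l].
Rule 2 applies to /a/ (between /l/ and /r/: before a voiced consonant) → [aː].
/r/ — not in any rule's target class → [r].
/o/ (between /r/ and /d/) occurs before a voiced consonant → [oː] by rule 2.
/d/ (between /o/ and /z/): no rule targets it → [d].
/z/ — not in any rule's target class → [z].
/u/ meets the environment for rule 2 (before a voiced consonant) → [uː].
/ɡ/ stays [ɡ].

[niːlaːroːdzuːɡ]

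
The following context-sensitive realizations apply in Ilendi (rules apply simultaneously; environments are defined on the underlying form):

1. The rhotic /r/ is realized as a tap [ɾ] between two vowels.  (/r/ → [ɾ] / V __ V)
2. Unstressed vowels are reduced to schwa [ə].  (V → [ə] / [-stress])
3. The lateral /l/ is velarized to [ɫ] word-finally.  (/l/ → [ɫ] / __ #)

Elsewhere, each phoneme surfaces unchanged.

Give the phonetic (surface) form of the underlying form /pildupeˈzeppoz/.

/p/ — not in any rule's target class → [p].
Rule 2 applies to /i/ (between /p/ and /l/: in an unstressed syllable) → [ə].
/l/ (between /i/ and /d/) fails the environment for rule 3, so it stays [l].
/d/ stays [d].
/u/ (between /d/ and /p/): in an unstressed syllable, so rule 2 applies → [ə].
/p/ — not in any rule's target class → [p].
/e/ (between /p/ and /z/) occurs in an unstressed syllable → [ə] by rule 2.
/z/ stays [z].
/e/ — between /z/ and /p/; rule 2 does not apply here → [e].
/p/ stays [p].
/p/ (between /p/ and /o/): no rule targets it → [p].
Rule 2 applies to /o/ (between /p/ and /z/: in an unstressed syllable) → [ə].
/z/ (word-final) is unaffected → [z].

[pəldəpəˈzeppəz]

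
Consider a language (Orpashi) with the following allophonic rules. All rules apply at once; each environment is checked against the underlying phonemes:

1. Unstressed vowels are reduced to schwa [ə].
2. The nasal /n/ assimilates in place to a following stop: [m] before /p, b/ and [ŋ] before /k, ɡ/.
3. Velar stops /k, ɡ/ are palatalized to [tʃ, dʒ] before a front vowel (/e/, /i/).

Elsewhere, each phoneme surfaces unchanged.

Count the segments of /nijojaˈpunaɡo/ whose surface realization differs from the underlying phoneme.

Segments that undergo a rule: /i/ → [ə] (rule 1); /o/ → [ə] (rule 1); /a/ → [ə] (rule 1); /a/ → [ə] (rule 1); /o/ → [ə] (rule 1).
All other segments surface unchanged.

5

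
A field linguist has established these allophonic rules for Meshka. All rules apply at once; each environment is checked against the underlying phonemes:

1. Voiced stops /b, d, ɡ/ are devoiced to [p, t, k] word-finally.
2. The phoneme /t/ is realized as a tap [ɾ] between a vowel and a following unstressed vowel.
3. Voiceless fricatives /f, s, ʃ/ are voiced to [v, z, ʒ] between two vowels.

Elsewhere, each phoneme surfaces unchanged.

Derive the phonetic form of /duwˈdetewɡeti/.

[duwˈdeɾewɡeɾi]

/d/ — word-initial; rule 1 does not apply here → [d].
/u/ (between /d/ and /w/) is unaffected → [u].
/w/ — not in any rule's target class → [w].
/d/ (between /w/ and /e/): rule 1 targets it, but not word-finally → unchanged [d].
/e/ — not in any rule's target class → [e].
Rule 2 applies to /t/ (between /e/ and /e/: between a vowel and a following unstressed vowel) → [ɾ].
/e/ — not in any rule's target class → [e].
/w/ — not in any rule's target class → [w].
/ɡ/ (between /w/ and /e/): rule 1 targets it, but not word-finally → unchanged [ɡ].
/e/ — not in any rule's target class → [e].
/t/ meets the environment for rule 2 (between a vowel and a following unstressed vowel) → [ɾ].
/i/ (word-final): no rule targets it → [i].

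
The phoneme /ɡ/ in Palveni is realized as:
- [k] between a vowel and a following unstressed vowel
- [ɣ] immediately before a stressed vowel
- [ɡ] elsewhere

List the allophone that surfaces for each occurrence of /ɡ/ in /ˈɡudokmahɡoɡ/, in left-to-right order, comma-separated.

[ɣ], [ɡ], [ɡ]

Occurrence 1 (position 1): immediately before a stressed vowel → [ɣ].
Occurrence 2 (position 9): no conditioning environment matches → elsewhere allophone [ɡ].
Occurrence 3 (position 11): no conditioning environment matches → elsewhere allophone [ɡ].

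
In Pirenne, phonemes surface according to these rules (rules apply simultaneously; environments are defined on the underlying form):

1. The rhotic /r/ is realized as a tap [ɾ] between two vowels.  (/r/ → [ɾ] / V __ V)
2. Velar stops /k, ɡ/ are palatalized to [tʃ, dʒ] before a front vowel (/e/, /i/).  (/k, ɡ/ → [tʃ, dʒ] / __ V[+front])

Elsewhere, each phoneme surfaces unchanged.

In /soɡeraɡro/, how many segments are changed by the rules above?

Segments that undergo a rule: /ɡ/ → [dʒ] (rule 2); /r/ → [ɾ] (rule 1).
All other segments surface unchanged.

2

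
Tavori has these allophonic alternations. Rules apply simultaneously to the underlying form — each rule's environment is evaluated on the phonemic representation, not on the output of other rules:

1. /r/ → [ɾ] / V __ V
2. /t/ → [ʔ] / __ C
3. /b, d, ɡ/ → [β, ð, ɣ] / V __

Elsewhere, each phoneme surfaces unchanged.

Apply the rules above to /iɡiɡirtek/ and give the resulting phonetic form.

/i/ — not in any rule's target class → [i].
Rule 3 applies to /ɡ/ (between /i/ and /i/: immediately after a vowel) → [ɣ].
/i/ (between /ɡ/ and /ɡ/) is unaffected → [i].
/ɡ/ meets the environment for rule 3 (immediately after a vowel) → [ɣ].
/i/ (between /ɡ/ and /r/): no rule targets it → [i].
/r/ (between /i/ and /t/): rule 1 targets it, but not between two vowels → unchanged [r].
/t/ (between /r/ and /e/) is in the target of rule 2 but the environment (immediately before a consonant) is not met → [t].
/e/ stays [e].
/k/ — not in any rule's target class → [k].

[iɣiɣirtek]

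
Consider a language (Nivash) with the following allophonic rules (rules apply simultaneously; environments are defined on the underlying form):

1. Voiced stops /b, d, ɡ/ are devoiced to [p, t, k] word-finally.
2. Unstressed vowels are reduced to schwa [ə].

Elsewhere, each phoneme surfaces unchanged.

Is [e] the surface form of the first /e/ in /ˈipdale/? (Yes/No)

/e/ (word-final) occurs in an unstressed syllable → [ə] by rule 2.
The actual realization is [ə], not [e].

No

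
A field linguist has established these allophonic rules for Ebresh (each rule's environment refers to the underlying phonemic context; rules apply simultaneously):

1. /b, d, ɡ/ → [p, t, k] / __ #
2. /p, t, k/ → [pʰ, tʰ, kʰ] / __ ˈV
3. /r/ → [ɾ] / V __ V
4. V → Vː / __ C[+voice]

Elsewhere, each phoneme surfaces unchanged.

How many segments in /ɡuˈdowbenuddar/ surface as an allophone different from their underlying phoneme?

5

Segments that undergo a rule: /u/ → [uː] (rule 4); /o/ → [oː] (rule 4); /e/ → [eː] (rule 4); /u/ → [uː] (rule 4); /a/ → [aː] (rule 4).
All other segments surface unchanged.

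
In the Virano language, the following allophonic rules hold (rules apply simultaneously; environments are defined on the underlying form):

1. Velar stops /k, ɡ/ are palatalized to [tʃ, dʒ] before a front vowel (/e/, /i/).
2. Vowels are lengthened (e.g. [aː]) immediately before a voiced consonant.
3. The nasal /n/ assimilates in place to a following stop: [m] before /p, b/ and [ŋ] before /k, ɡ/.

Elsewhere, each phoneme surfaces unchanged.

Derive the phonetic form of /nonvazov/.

[noːnvaːzoːv]

/n/ — word-initial; rule 3 does not apply here → [n].
Rule 2 applies to /o/ (between /n/ and /n/: before a voiced consonant) → [oː].
/n/ (between /o/ and /v/) fails the environment for rule 3, so it stays [n].
/v/ stays [v].
Rule 2 applies to /a/ (between /v/ and /z/: before a voiced consonant) → [aː].
/z/ stays [z].
/o/ (between /z/ and /v/): before a voiced consonant, so rule 2 applies → [oː].
/v/ stays [v].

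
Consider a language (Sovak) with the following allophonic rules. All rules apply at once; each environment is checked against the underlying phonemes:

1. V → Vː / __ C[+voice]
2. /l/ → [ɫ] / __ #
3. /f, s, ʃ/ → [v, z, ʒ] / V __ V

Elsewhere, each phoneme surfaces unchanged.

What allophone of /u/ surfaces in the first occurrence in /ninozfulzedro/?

Rule 1 applies to /u/ (between /f/ and /l/: before a voiced consonant) → [uː].

[uː]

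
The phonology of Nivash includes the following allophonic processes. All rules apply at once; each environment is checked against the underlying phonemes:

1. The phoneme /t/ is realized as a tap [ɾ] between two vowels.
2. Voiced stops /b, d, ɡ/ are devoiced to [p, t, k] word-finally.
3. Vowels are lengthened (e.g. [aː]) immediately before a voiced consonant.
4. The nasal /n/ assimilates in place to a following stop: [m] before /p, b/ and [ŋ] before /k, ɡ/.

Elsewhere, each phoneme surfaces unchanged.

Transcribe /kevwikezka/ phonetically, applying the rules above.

[keːvwikeːzka]

/k/ (word-initial): no rule targets it → [k].
/e/ (between /k/ and /v/): before a voiced consonant, so rule 3 applies → [eː].
/v/ stays [v].
/w/ (between /v/ and /i/): no rule targets it → [w].
/i/ (between /w/ and /k/) is in the target of rule 3 but the environment (before a voiced consonant) is not met → [i].
/k/ — not in any rule's target class → [k].
/e/ — between /k/ and /z/, before a voiced consonant — surfaces as [eː] (rule 3).
/z/ stays [z].
/k/ (between /z/ and /a/): no rule targets it → [k].
/a/ (word-final) fails the environment for rule 3, so it stays [a].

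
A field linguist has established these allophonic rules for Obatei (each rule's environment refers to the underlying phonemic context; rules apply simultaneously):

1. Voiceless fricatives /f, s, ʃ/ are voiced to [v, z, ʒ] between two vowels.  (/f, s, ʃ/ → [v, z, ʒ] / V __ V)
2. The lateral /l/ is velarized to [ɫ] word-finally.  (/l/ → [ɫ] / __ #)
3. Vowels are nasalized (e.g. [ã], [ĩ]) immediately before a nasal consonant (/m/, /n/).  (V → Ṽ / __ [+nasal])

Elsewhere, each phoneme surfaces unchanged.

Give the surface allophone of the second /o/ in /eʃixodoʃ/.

[o]

/o/ (between /d/ and /ʃ/) is in the target of rule 3 but the environment (before a nasal consonant) is not met → [o].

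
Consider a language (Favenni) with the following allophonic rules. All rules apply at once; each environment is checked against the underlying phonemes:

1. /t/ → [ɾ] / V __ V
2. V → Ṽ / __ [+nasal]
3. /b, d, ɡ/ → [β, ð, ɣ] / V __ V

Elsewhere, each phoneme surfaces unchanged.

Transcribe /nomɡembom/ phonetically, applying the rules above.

/n/ — not in any rule's target class → [n].
Rule 2 applies to /o/ (between /n/ and /m/: before a nasal consonant) → [õ].
/m/ (between /o/ and /ɡ/): no rule targets it → [m].
/ɡ/ — between /m/ and /e/; rule 3 does not apply here → [ɡ].
/e/ (between /ɡ/ and /m/) occurs before a nasal consonant → [ẽ] by rule 2.
/m/ — not in any rule's target class → [m].
/b/ (between /m/ and /o/) fails the environment for rule 3, so it stays [b].
/o/ — between /b/ and /m/, before a nasal consonant — surfaces as [õ] (rule 2).
/m/ (word-final) is unaffected → [m].

[nõmɡẽmbõm]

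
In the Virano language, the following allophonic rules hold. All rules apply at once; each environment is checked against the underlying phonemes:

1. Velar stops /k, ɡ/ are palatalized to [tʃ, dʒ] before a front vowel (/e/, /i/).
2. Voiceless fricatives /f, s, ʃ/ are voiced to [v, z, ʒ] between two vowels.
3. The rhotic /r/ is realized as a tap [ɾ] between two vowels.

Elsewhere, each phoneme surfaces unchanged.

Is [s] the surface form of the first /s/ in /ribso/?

/s/ (between /b/ and /o/): rule 2 targets it, but not between two vowels → unchanged [s].
The actual realization is [s], which matches [s].

Yes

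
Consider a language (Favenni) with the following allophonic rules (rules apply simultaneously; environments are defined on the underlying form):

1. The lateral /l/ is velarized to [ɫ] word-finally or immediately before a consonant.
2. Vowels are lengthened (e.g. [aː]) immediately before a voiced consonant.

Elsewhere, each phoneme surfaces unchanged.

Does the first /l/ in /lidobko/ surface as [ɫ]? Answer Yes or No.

No

/l/ — word-initial; rule 1 does not apply here → [l].
The actual realization is [l], not [ɫ].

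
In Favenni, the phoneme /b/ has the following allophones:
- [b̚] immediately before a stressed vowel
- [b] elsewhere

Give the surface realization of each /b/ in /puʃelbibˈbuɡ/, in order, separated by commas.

Occurrence 1 (position 6): no conditioning environment matches → elsewhere allophone [b].
Occurrence 2 (position 8): no conditioning environment matches → elsewhere allophone [b].
Occurrence 3 (position 9): immediately before a stressed vowel → [b̚].

[b], [b], [b̚]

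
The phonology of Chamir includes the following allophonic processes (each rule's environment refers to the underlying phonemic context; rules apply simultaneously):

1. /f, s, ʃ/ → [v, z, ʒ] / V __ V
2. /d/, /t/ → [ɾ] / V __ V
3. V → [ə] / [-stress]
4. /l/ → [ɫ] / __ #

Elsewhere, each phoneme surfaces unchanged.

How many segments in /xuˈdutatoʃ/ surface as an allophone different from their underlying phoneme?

6

Segments that undergo a rule: /u/ → [ə] (rule 3); /d/ → [ɾ] (rule 2); /t/ → [ɾ] (rule 2); /a/ → [ə] (rule 3); /t/ → [ɾ] (rule 2); /o/ → [ə] (rule 3).
All other segments surface unchanged.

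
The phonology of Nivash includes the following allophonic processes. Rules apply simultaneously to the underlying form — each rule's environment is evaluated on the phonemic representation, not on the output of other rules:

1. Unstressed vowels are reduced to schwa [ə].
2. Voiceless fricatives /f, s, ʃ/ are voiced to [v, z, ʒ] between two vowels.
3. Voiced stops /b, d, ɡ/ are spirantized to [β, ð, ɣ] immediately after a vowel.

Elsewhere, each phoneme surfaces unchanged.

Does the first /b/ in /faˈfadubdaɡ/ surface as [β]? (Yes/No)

Rule 3 applies to /b/ (between /u/ and /d/: immediately after a vowel) → [β].
The actual realization is [β], which matches [β].

Yes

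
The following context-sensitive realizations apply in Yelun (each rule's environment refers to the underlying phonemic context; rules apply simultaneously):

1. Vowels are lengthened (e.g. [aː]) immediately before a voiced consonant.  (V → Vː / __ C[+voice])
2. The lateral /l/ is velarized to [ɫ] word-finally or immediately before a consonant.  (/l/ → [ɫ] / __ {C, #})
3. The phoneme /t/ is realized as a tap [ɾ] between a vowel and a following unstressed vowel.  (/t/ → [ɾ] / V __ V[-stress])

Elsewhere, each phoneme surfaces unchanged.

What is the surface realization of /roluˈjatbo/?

/r/ stays [r].
/o/ meets the environment for rule 1 (before a voiced consonant) → [oː].
/l/ (between /o/ and /u/) is in the target of rule 2 but the environment (word-finally or immediately before a consonant) is not met → [l].
/u/ (between /l/ and /j/): before a voiced consonant, so rule 1 applies → [uː].
/j/ (between /u/ and /a/) is unaffected → [j].
/a/ (between /j/ and /t/): rule 1 targets it, but not before a voiced consonant → unchanged [a].
/t/ (between /a/ and /b/): rule 3 targets it, but not between a vowel and a following unstressed vowel → unchanged [t].
/b/ stays [b].
/o/ (word-final): rule 1 targets it, but not before a voiced consonant → unchanged [o].

[roːluːˈjatbo]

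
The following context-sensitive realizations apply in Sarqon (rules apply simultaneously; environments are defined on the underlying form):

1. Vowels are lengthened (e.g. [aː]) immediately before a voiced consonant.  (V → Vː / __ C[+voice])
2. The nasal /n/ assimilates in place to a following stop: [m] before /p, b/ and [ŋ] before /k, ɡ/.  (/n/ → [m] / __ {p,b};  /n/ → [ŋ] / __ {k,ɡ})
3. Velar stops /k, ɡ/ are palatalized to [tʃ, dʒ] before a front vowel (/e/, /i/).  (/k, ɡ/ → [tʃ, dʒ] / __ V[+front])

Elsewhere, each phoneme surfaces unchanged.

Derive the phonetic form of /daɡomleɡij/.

[daːɡoːmleːdʒiːj]

/d/ (word-initial): no rule targets it → [d].
/a/ meets the environment for rule 1 (before a voiced consonant) → [aː].
/ɡ/ — between /a/ and /o/; rule 3 does not apply here → [ɡ].
/o/ — between /ɡ/ and /m/, before a voiced consonant — surfaces as [oː] (rule 1).
/m/ stays [m].
/l/ (between /m/ and /e/) is unaffected → [l].
/e/ (between /l/ and /ɡ/): before a voiced consonant, so rule 1 applies → [eː].
/ɡ/ meets the environment for rule 3 (before a front vowel) → [dʒ].
/i/ (between /ɡ/ and /j/): before a voiced consonant, so rule 1 applies → [iː].
/j/ (word-final): no rule targets it → [j].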